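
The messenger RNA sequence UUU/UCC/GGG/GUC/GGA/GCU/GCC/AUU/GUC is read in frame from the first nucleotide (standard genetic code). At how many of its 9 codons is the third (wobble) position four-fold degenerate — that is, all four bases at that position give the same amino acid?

Codon 1 UUU (Phe): third position 2-fold.
Codon 2 UCC (Ser): third position 4-fold.
Codon 3 GGG (Gly): third position 4-fold.
Codon 4 GUC (Val): third position 4-fold.
Codon 5 GGA (Gly): third position 4-fold.
Codon 6 GCU (Ala): third position 4-fold.
Codon 7 GCC (Ala): third position 4-fold.
Codon 8 AUU (Ile): third position 3-fold.
Codon 9 GUC (Val): third position 4-fold.
Four-fold degenerate third positions: 7.

7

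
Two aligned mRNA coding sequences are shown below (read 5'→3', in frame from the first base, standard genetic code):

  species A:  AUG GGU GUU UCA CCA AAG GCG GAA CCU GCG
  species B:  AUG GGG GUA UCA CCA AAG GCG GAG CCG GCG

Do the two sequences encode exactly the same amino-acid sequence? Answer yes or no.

Codon 1: AUG Met / AUG Met — identical.
Codon 2: GGU Gly / GGG Gly — synonymous.
Codon 3: GUU Val / GUA Val — synonymous.
Codon 4: UCA Ser / UCA Ser — identical.
Codon 5: CCA Pro / CCA Pro — identical.
Codon 6: AAG Lys / AAG Lys — identical.
Codon 7: GCG Ala / GCG Ala — identical.
Codon 8: GAA Glu / GAG Glu — synonymous.
Codon 9: CCU Pro / CCG Pro — synonymous.
Codon 10: GCG Ala / GCG Ala — identical.
Nonsynonymous differences: 0 → same protein.

yes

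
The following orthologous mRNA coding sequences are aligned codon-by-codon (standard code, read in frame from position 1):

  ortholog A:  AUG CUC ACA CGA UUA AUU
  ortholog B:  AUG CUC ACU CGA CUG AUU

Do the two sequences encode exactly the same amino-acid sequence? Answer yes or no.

Codon 1: AUG Met / AUG Met — identical.
Codon 2: CUC Leu / CUC Leu — identical.
Codon 3: ACA Thr / ACU Thr — synonymous.
Codon 4: CGA Arg / CGA Arg — identical.
Codon 5: UUA Leu / CUG Leu — synonymous.
Codon 6: AUU Ile / AUU Ile — identical.
Nonsynonymous differences: 0 → same protein.

yes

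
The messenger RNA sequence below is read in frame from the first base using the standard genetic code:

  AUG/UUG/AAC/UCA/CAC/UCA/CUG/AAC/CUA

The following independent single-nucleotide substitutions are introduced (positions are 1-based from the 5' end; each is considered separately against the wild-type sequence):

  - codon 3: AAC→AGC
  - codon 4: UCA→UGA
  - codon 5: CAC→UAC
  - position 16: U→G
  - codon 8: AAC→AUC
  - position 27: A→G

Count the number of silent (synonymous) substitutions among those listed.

1

Codon 3: AAC (Asn) → AGC (Ser) — missense.
Codon 4: UCA (Ser) → UGA (Stop) — nonsense.
Codon 5: CAC (His) → UAC (Tyr) — missense.
Codon 6: UCA (Ser) → GCA (Ala) — missense.
Codon 8: AAC (Asn) → AUC (Ile) — missense.
Codon 9: CUA (Leu) → CUG (Leu) — synonymous.
Synonymous: 1 of 6.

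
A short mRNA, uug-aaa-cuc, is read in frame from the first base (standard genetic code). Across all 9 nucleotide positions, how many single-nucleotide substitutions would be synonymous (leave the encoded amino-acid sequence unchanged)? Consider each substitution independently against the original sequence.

Codon 1 (UUG, Leu): 2 synonymous substitutions.
Codon 2 (AAA, Lys): 1 synonymous substitution.
Codon 3 (CUC, Leu): 3 synonymous substitutions.
Total: 2 + 1 + 3 = 6.

6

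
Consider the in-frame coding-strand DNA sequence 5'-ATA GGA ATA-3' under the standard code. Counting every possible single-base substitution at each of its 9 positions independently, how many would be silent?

Codon 1 (ATA, Ile): 2 synonymous substitutions.
Codon 2 (GGA, Gly): 3 synonymous substitutions.
Codon 3 (ATA, Ile): 2 synonymous substitutions.
Total: 2 + 3 + 2 = 7.

7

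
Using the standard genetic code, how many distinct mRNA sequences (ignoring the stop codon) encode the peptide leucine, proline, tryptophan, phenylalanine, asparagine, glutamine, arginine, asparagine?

Leu: 6 codons.
Pro: 4 codons.
Trp: 1 codon.
Phe: 2 codons.
Asn: 2 codons.
Gln: 2 codons.
Arg: 6 codons.
Asn: 2 codons.
6 × 4 × 1 × 2 × 2 × 2 × 6 × 2 = 2304.

2304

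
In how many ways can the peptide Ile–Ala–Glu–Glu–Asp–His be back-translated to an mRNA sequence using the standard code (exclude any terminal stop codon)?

192

Ile: 3 codons.
Ala: 4 codons.
Glu: 2 codons.
Glu: 2 codons.
Asp: 2 codons.
His: 2 codons.
3 × 4 × 2 × 2 × 2 × 2 = 192.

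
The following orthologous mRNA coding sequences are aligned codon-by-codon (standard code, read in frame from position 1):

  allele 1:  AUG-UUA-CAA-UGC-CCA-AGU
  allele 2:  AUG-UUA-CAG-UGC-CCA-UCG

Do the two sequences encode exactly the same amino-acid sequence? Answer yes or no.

Codon 1: AUG Met / AUG Met — identical.
Codon 2: UUA Leu / UUA Leu — identical.
Codon 3: CAA Gln / CAG Gln — synonymous.
Codon 4: UGC Cys / UGC Cys — identical.
Codon 5: CCA Pro / CCA Pro — identical.
Codon 6: AGU Ser / UCG Ser — synonymous.
Nonsynonymous differences: 0 → same protein.

yes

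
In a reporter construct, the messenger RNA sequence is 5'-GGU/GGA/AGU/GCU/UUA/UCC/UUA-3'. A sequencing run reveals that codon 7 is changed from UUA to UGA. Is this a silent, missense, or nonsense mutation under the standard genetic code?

Position 20 falls in codon 7: UUA → Leu.
After the substitution the codon is UGA → Stop.
The new codon is a stop codon, so this is a nonsense mutation.

nonsense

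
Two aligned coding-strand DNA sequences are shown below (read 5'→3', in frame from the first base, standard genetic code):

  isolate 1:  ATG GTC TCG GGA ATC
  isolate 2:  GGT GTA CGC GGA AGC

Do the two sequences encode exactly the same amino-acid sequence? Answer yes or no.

Codon 1: ATG Met / GGT Gly — nonsynonymous.
Codon 2: GTC Val / GTA Val — synonymous.
Codon 3: TCG Ser / CGC Arg — nonsynonymous.
Codon 4: GGA Gly / GGA Gly — identical.
Codon 5: ATC Ile / AGC Ser — nonsynonymous.
Nonsynonymous differences: 3 → different protein.

no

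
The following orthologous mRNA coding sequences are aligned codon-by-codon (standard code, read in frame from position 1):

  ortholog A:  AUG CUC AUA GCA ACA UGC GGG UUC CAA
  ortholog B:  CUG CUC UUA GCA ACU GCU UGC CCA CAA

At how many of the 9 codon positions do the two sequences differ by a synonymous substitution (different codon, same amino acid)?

Codon 1: AUG Met / CUG Leu — nonsynonymous.
Codon 2: CUC Leu / CUC Leu — identical.
Codon 3: AUA Ile / UUA Leu — nonsynonymous.
Codon 4: GCA Ala / GCA Ala — identical.
Codon 5: ACA Thr / ACU Thr — synonymous.
Codon 6: UGC Cys / GCU Ala — nonsynonymous.
Codon 7: GGG Gly / UGC Cys — nonsynonymous.
Codon 8: UUC Phe / CCA Pro — nonsynonymous.
Codon 9: CAA Gln / CAA Gln — identical.
Synonymous differences: 1.

1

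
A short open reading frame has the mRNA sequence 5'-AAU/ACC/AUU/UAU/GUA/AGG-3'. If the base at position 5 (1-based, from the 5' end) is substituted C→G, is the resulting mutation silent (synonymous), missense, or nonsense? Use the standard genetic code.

Position 5 falls in codon 2: ACC → Thr.
After the substitution the codon is AGC → Ser.
Thr ≠ Ser, so this is a missense mutation.

missense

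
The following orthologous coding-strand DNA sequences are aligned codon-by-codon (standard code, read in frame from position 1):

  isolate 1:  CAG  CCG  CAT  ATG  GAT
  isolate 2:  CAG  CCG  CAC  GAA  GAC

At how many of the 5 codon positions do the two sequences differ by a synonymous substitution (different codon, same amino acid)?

2

Codon 1: CAG Gln / CAG Gln — identical.
Codon 2: CCG Pro / CCG Pro — identical.
Codon 3: CAT His / CAC His — synonymous.
Codon 4: ATG Met / GAA Glu — nonsynonymous.
Codon 5: GAT Asp / GAC Asp — synonymous.
Synonymous differences: 2.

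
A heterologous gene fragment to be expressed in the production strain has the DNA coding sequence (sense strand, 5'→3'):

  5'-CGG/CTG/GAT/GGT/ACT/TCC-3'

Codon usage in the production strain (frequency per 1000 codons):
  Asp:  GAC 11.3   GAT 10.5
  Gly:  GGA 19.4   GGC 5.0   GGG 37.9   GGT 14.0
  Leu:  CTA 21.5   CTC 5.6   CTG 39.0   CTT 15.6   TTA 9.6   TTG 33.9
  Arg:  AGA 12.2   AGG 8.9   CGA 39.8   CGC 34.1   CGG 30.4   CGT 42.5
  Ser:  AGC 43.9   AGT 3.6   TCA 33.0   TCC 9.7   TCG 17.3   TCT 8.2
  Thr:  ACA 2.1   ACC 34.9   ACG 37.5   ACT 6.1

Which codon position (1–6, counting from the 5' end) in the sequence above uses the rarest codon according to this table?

5

Codon 1 CGG (Arg): 30.4 per 1000.
Codon 2 CTG (Leu): 39.0 per 1000.
Codon 3 GAT (Asp): 10.5 per 1000.
Codon 4 GGT (Gly): 14.0 per 1000.
Codon 5 ACT (Thr): 6.1 per 1000.
Codon 6 TCC (Ser): 9.7 per 1000.
Lowest frequency is 6.1 at codon 5.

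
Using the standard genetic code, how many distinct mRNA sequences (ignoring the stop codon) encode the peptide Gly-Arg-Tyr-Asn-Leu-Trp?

Gly: 4 codons.
Arg: 6 codons.
Tyr: 2 codons.
Asn: 2 codons.
Leu: 6 codons.
Trp: 1 codon.
4 × 6 × 2 × 2 × 6 × 1 = 576.

576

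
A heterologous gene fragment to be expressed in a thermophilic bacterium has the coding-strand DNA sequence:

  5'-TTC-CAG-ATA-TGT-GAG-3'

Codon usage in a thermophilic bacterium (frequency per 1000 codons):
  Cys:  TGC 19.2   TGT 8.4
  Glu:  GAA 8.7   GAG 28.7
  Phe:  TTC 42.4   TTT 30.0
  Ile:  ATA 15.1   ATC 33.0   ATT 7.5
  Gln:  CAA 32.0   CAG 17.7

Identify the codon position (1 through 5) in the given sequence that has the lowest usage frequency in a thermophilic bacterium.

4

Codon 1 TTC (Phe): 42.4 per 1000.
Codon 2 CAG (Gln): 17.7 per 1000.
Codon 3 ATA (Ile): 15.1 per 1000.
Codon 4 TGT (Cys): 8.4 per 1000.
Codon 5 GAG (Glu): 28.7 per 1000.
Lowest frequency is 8.4 at codon 4.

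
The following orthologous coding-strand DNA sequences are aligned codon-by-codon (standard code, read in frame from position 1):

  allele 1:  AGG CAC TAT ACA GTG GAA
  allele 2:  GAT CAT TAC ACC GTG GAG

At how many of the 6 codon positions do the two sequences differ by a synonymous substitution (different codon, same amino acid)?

Codon 1: AGG Arg / GAT Asp — nonsynonymous.
Codon 2: CAC His / CAT His — synonymous.
Codon 3: TAT Tyr / TAC Tyr — synonymous.
Codon 4: ACA Thr / ACC Thr — synonymous.
Codon 5: GTG Val / GTG Val — identical.
Codon 6: GAA Glu / GAG Glu — synonymous.
Synonymous differences: 4.

4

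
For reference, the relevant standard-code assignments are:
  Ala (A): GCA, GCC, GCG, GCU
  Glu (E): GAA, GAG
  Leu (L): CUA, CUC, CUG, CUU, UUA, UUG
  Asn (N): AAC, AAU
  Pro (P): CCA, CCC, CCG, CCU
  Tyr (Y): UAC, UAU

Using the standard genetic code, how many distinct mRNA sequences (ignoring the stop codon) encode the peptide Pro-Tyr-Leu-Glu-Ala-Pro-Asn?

3072

Pro: 4 codons.
Tyr: 2 codons.
Leu: 6 codons.
Glu: 2 codons.
Ala: 4 codons.
Pro: 4 codons.
Asn: 2 codons.
4 × 2 × 6 × 2 × 4 × 4 × 2 = 3072.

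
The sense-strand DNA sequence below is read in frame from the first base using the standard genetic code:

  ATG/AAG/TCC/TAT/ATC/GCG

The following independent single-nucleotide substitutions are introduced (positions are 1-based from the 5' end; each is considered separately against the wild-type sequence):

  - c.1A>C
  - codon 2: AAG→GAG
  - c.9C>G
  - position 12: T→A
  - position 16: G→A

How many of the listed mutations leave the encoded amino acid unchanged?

Codon 1: ATG (Met) → CTG (Leu) — missense.
Codon 2: AAG (Lys) → GAG (Glu) — missense.
Codon 3: TCC (Ser) → TCG (Ser) — synonymous.
Codon 4: TAT (Tyr) → TAA (Stop) — nonsense.
Codon 6: GCG (Ala) → ACG (Thr) — missense.
Synonymous: 1 of 5.

1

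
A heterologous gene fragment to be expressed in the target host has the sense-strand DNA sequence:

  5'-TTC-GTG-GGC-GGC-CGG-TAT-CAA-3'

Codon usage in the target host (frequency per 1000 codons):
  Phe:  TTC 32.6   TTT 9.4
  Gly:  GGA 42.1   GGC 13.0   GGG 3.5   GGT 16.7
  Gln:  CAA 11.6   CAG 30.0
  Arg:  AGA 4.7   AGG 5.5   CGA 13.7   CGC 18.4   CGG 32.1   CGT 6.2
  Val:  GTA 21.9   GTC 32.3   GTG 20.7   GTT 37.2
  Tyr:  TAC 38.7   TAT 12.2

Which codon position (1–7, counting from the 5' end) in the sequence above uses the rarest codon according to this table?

Codon 1 TTC (Phe): 32.6 per 1000.
Codon 2 GTG (Val): 20.7 per 1000.
Codon 3 GGC (Gly): 13.0 per 1000.
Codon 4 GGC (Gly): 13.0 per 1000.
Codon 5 CGG (Arg): 32.1 per 1000.
Codon 6 TAT (Tyr): 12.2 per 1000.
Codon 7 CAA (Gln): 11.6 per 1000.
Lowest frequency is 11.6 at codon 7.

7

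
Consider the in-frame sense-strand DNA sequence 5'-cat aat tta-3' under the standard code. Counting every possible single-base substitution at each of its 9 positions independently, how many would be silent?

Codon 1 (CAT, His): 1 synonymous substitution.
Codon 2 (AAT, Asn): 1 synonymous substitution.
Codon 3 (TTA, Leu): 2 synonymous substitutions.
Total: 1 + 1 + 2 = 4.

4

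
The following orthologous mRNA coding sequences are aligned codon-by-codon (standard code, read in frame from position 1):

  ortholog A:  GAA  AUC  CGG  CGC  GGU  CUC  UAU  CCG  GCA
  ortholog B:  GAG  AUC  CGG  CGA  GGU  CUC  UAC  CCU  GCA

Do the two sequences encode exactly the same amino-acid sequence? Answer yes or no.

Codon 1: GAA Glu / GAG Glu — synonymous.
Codon 2: AUC Ile / AUC Ile — identical.
Codon 3: CGG Arg / CGG Arg — identical.
Codon 4: CGC Arg / CGA Arg — synonymous.
Codon 5: GGU Gly / GGU Gly — identical.
Codon 6: CUC Leu / CUC Leu — identical.
Codon 7: UAU Tyr / UAC Tyr — synonymous.
Codon 8: CCG Pro / CCU Pro — synonymous.
Codon 9: GCA Ala / GCA Ala — identical.
Nonsynonymous differences: 0 → same protein.

yes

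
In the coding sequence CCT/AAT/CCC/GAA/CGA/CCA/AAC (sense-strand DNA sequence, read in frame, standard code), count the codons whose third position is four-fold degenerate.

Codon 1 CCT (Pro): third position 4-fold.
Codon 2 AAT (Asn): third position 2-fold.
Codon 3 CCC (Pro): third position 4-fold.
Codon 4 GAA (Glu): third position 2-fold.
Codon 5 CGA (Arg): third position 4-fold.
Codon 6 CCA (Pro): third position 4-fold.
Codon 7 AAC (Asn): third position 2-fold.
Four-fold degenerate third positions: 4.

4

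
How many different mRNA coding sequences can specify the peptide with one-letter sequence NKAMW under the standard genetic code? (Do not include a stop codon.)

16

Asn: 2 codons.
Lys: 2 codons.
Ala: 4 codons.
Met: 1 codon.
Trp: 1 codon.
2 × 2 × 4 × 1 × 1 = 16.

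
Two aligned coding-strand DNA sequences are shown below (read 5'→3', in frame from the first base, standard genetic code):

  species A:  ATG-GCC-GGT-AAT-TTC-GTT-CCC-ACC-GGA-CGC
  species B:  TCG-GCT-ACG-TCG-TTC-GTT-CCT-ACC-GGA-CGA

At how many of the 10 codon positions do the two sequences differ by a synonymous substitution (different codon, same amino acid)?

Codon 1: ATG Met / TCG Ser — nonsynonymous.
Codon 2: GCC Ala / GCT Ala — synonymous.
Codon 3: GGT Gly / ACG Thr — nonsynonymous.
Codon 4: AAT Asn / TCG Ser — nonsynonymous.
Codon 5: TTC Phe / TTC Phe — identical.
Codon 6: GTT Val / GTT Val — identical.
Codon 7: CCC Pro / CCT Pro — synonymous.
Codon 8: ACC Thr / ACC Thr — identical.
Codon 9: GGA Gly / GGA Gly — identical.
Codon 10: CGC Arg / CGA Arg — synonymous.
Synonymous differences: 3.

3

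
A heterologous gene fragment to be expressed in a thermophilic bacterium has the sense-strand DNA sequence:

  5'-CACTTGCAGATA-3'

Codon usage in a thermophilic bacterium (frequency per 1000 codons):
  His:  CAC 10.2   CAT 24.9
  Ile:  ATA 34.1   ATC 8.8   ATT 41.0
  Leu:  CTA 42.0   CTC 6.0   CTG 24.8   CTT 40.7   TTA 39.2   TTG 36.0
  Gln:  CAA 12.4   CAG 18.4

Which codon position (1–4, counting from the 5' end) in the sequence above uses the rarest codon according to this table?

1

Codon 1 CAC (His): 10.2 per 1000.
Codon 2 TTG (Leu): 36.0 per 1000.
Codon 3 CAG (Gln): 18.4 per 1000.
Codon 4 ATA (Ile): 34.1 per 1000.
Lowest frequency is 10.2 at codon 1.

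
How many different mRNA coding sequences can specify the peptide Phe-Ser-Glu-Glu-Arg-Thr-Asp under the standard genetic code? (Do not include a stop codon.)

2304

Phe: 2 codons.
Ser: 6 codons.
Glu: 2 codons.
Glu: 2 codons.
Arg: 6 codons.
Thr: 4 codons.
Asp: 2 codons.
2 × 6 × 2 × 2 × 6 × 4 × 2 = 2304.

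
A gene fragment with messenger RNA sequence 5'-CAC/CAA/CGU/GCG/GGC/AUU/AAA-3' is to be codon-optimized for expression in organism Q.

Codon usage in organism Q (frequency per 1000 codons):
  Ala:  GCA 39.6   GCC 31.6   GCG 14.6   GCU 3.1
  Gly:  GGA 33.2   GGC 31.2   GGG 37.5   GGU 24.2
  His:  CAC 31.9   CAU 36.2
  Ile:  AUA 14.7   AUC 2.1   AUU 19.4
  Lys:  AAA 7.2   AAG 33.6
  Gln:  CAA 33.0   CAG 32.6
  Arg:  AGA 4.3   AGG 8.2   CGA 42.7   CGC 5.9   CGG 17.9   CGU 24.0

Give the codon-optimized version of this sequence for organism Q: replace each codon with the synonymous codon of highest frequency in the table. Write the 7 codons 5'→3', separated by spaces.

Codon 1 (His): best is CAU at 36.2.
Codon 2 (Gln): best is CAA at 33.0.
Codon 3 (Arg): best is CGA at 42.7.
Codon 4 (Ala): best is GCA at 39.6.
Codon 5 (Gly): best is GGG at 37.5.
Codon 6 (Ile): best is AUU at 19.4.
Codon 7 (Lys): best is AAG at 33.6.

CAU CAA CGA GCA GGG AUU AAG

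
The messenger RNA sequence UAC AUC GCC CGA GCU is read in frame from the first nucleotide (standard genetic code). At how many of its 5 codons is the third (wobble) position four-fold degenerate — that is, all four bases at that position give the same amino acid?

Codon 1 UAC (Tyr): third position 2-fold.
Codon 2 AUC (Ile): third position 3-fold.
Codon 3 GCC (Ala): third position 4-fold.
Codon 4 CGA (Arg): third position 4-fold.
Codon 5 GCU (Ala): third position 4-fold.
Four-fold degenerate third positions: 3.

3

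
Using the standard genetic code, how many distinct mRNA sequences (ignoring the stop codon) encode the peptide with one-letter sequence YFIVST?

Tyr: 2 codons.
Phe: 2 codons.
Ile: 3 codons.
Val: 4 codons.
Ser: 6 codons.
Thr: 4 codons.
2 × 2 × 3 × 4 × 6 × 4 = 1152.

1152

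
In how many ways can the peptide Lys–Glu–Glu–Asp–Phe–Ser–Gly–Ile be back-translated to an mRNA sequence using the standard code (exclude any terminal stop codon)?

2304

Lys: 2 codons.
Glu: 2 codons.
Glu: 2 codons.
Asp: 2 codons.
Phe: 2 codons.
Ser: 6 codons.
Gly: 4 codons.
Ile: 3 codons.
2 × 2 × 2 × 2 × 2 × 6 × 4 × 3 = 2304.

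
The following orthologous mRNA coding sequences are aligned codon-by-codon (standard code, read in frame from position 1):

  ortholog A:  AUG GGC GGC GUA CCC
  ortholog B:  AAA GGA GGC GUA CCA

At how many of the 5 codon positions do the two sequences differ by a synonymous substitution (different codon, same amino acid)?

2

Codon 1: AUG Met / AAA Lys — nonsynonymous.
Codon 2: GGC Gly / GGA Gly — synonymous.
Codon 3: GGC Gly / GGC Gly — identical.
Codon 4: GUA Val / GUA Val — identical.
Codon 5: CCC Pro / CCA Pro — synonymous.
Synonymous differences: 2.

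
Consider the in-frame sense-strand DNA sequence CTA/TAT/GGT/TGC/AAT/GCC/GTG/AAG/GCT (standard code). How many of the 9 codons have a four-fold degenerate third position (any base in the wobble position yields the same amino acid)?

Codon 1 CTA (Leu): third position 4-fold.
Codon 2 TAT (Tyr): third position 2-fold.
Codon 3 GGT (Gly): third position 4-fold.
Codon 4 TGC (Cys): third position 2-fold.
Codon 5 AAT (Asn): third position 2-fold.
Codon 6 GCC (Ala): third position 4-fold.
Codon 7 GTG (Val): third position 4-fold.
Codon 8 AAG (Lys): third position 2-fold.
Codon 9 GCT (Ala): third position 4-fold.
Four-fold degenerate third positions: 5.

5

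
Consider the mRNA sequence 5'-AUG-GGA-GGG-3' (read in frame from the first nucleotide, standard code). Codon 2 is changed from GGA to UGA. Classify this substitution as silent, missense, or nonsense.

Position 4 falls in codon 2: GGA → Gly.
After the substitution the codon is UGA → Stop.
The new codon is a stop codon, so this is a nonsense mutation.

nonsense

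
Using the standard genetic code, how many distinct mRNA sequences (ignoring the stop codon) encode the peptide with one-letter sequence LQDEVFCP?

Leu: 6 codons.
Gln: 2 codons.
Asp: 2 codons.
Glu: 2 codons.
Val: 4 codons.
Phe: 2 codons.
Cys: 2 codons.
Pro: 4 codons.
6 × 2 × 2 × 2 × 4 × 2 × 2 × 4 = 3072.

3072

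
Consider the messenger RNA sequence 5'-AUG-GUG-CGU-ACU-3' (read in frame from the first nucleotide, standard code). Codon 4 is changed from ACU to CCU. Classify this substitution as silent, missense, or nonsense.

missense

Position 10 falls in codon 4: ACU → Thr.
After the substitution the codon is CCU → Pro.
Thr ≠ Pro, so this is a missense mutation.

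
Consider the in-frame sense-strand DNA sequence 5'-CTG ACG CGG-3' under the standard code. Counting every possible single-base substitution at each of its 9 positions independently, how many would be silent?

11

Codon 1 (CTG, Leu): 4 synonymous substitutions.
Codon 2 (ACG, Thr): 3 synonymous substitutions.
Codon 3 (CGG, Arg): 4 synonymous substitutions.
Total: 4 + 3 + 4 = 11.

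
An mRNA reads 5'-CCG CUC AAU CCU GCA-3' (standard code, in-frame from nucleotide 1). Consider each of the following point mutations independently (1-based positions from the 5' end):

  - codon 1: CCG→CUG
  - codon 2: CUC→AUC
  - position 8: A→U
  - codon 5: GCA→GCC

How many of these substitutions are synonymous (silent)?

Codon 1: CCG (Pro) → CUG (Leu) — missense.
Codon 2: CUC (Leu) → AUC (Ile) — missense.
Codon 3: AAU (Asn) → AUU (Ile) — missense.
Codon 5: GCA (Ala) → GCC (Ala) — synonymous.
Synonymous: 1 of 4.

1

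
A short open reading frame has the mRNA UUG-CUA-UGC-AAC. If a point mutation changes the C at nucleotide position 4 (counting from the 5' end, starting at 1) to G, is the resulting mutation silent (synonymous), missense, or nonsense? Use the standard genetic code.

Position 4 falls in codon 2: CUA → Leu.
After the substitution the codon is GUA → Val.
Leu ≠ Val, so this is a missense mutation.

missense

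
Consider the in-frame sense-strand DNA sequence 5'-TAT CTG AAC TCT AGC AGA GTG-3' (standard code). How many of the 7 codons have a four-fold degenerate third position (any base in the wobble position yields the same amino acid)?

3

Codon 1 TAT (Tyr): third position 2-fold.
Codon 2 CTG (Leu): third position 4-fold.
Codon 3 AAC (Asn): third position 2-fold.
Codon 4 TCT (Ser): third position 4-fold.
Codon 5 AGC (Ser): third position 2-fold.
Codon 6 AGA (Arg): third position 2-fold.
Codon 7 GTG (Val): third position 4-fold.
Four-fold degenerate third positions: 3.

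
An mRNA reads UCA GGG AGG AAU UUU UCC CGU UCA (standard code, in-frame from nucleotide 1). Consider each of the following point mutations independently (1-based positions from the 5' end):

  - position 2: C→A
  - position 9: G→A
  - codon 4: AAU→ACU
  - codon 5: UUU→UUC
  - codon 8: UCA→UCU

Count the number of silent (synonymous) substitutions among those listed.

3

Codon 1: UCA (Ser) → UAA (Stop) — nonsense.
Codon 3: AGG (Arg) → AGA (Arg) — synonymous.
Codon 4: AAU (Asn) → ACU (Thr) — missense.
Codon 5: UUU (Phe) → UUC (Phe) — synonymous.
Codon 8: UCA (Ser) → UCU (Ser) — synonymous.
Synonymous: 3 of 5.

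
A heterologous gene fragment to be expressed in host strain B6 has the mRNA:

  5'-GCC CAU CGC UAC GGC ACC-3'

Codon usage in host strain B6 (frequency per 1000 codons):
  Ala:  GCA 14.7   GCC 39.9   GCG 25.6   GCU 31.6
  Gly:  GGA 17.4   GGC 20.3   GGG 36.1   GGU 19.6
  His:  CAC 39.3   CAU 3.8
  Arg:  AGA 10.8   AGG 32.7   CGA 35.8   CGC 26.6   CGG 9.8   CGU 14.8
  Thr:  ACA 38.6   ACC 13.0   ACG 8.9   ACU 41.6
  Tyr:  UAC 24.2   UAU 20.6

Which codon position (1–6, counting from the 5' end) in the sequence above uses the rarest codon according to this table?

Codon 1 GCC (Ala): 39.9 per 1000.
Codon 2 CAU (His): 3.8 per 1000.
Codon 3 CGC (Arg): 26.6 per 1000.
Codon 4 UAC (Tyr): 24.2 per 1000.
Codon 5 GGC (Gly): 20.3 per 1000.
Codon 6 ACC (Thr): 13.0 per 1000.
Lowest frequency is 3.8 at codon 2.

2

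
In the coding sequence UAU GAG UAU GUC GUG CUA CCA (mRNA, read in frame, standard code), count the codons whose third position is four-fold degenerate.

4

Codon 1 UAU (Tyr): third position 2-fold.
Codon 2 GAG (Glu): third position 2-fold.
Codon 3 UAU (Tyr): third position 2-fold.
Codon 4 GUC (Val): third position 4-fold.
Codon 5 GUG (Val): third position 4-fold.
Codon 6 CUA (Leu): third position 4-fold.
Codon 7 CCA (Pro): third position 4-fold.
Four-fold degenerate third positions: 4.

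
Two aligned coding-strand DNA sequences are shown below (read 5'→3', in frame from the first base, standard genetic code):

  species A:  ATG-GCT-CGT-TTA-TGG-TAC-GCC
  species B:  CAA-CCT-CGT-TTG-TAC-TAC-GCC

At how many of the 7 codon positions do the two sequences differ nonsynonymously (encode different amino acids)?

3

Codon 1: ATG Met / CAA Gln — nonsynonymous.
Codon 2: GCT Ala / CCT Pro — nonsynonymous.
Codon 3: CGT Arg / CGT Arg — identical.
Codon 4: TTA Leu / TTG Leu — synonymous.
Codon 5: TGG Trp / TAC Tyr — nonsynonymous.
Codon 6: TAC Tyr / TAC Tyr — identical.
Codon 7: GCC Ala / GCC Ala — identical.
Nonsynonymous differences: 3.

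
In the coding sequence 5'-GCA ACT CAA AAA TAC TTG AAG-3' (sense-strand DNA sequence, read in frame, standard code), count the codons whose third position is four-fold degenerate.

2

Codon 1 GCA (Ala): third position 4-fold.
Codon 2 ACT (Thr): third position 4-fold.
Codon 3 CAA (Gln): third position 2-fold.
Codon 4 AAA (Lys): third position 2-fold.
Codon 5 TAC (Tyr): third position 2-fold.
Codon 6 TTG (Leu): third position 2-fold.
Codon 7 AAG (Lys): third position 2-fold.
Four-fold degenerate third positions: 2.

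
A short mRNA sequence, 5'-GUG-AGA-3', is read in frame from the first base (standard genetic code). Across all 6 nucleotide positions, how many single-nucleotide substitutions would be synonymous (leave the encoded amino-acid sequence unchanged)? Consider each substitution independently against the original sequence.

5

Codon 1 (GUG, Val): 3 synonymous substitutions.
Codon 2 (AGA, Arg): 2 synonymous substitutions.
Total: 3 + 2 = 5.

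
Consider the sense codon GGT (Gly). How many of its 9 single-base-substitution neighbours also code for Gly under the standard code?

3

Position 1: none → 0 synonymous.
Position 2: none → 0 synonymous.
Position 3: GGC, GGA, GGG → 3 synonymous.
Total: 0 + 0 + 3 = 3.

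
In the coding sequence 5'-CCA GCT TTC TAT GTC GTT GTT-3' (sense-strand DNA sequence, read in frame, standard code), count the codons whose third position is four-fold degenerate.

5

Codon 1 CCA (Pro): third position 4-fold.
Codon 2 GCT (Ala): third position 4-fold.
Codon 3 TTC (Phe): third position 2-fold.
Codon 4 TAT (Tyr): third position 2-fold.
Codon 5 GTC (Val): third position 4-fold.
Codon 6 GTT (Val): third position 4-fold.
Codon 7 GTT (Val): third position 4-fold.
Four-fold degenerate third positions: 5.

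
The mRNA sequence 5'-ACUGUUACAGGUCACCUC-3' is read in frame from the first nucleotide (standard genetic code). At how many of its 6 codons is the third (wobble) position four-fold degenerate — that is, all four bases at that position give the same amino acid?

Codon 1 ACU (Thr): third position 4-fold.
Codon 2 GUU (Val): third position 4-fold.
Codon 3 ACA (Thr): third position 4-fold.
Codon 4 GGU (Gly): third position 4-fold.
Codon 5 CAC (His): third position 2-fold.
Codon 6 CUC (Leu): third position 4-fold.
Four-fold degenerate third positions: 5.

5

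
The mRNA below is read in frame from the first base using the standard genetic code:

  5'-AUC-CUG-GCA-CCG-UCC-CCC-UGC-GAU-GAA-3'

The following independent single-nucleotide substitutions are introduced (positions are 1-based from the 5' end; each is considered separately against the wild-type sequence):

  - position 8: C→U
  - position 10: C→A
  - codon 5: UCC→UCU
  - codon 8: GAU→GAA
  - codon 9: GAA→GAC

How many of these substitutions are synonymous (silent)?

Codon 3: GCA (Ala) → GUA (Val) — missense.
Codon 4: CCG (Pro) → ACG (Thr) — missense.
Codon 5: UCC (Ser) → UCU (Ser) — synonymous.
Codon 8: GAU (Asp) → GAA (Glu) — missense.
Codon 9: GAA (Glu) → GAC (Asp) — missense.
Synonymous: 1 of 5.

1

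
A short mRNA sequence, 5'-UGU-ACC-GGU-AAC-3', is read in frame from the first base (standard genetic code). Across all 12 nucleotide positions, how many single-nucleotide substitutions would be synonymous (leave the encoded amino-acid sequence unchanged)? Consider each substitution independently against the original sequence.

Codon 1 (UGU, Cys): 1 synonymous substitution.
Codon 2 (ACC, Thr): 3 synonymous substitutions.
Codon 3 (GGU, Gly): 3 synonymous substitutions.
Codon 4 (AAC, Asn): 1 synonymous substitution.
Total: 1 + 3 + 3 + 1 = 8.

8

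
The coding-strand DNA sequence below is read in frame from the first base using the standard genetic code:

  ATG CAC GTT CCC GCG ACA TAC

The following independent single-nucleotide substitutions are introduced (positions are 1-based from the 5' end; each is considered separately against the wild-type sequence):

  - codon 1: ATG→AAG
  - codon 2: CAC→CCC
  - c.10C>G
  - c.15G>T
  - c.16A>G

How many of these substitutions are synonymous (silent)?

1

Codon 1: ATG (Met) → AAG (Lys) — missense.
Codon 2: CAC (His) → CCC (Pro) — missense.
Codon 4: CCC (Pro) → GCC (Ala) — missense.
Codon 5: GCG (Ala) → GCT (Ala) — synonymous.
Codon 6: ACA (Thr) → GCA (Ala) — missense.
Synonymous: 1 of 5.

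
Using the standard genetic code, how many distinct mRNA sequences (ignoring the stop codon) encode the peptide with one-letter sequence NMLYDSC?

576

Asn: 2 codons.
Met: 1 codon.
Leu: 6 codons.
Tyr: 2 codons.
Asp: 2 codons.
Ser: 6 codons.
Cys: 2 codons.
2 × 1 × 6 × 2 × 2 × 6 × 2 = 576.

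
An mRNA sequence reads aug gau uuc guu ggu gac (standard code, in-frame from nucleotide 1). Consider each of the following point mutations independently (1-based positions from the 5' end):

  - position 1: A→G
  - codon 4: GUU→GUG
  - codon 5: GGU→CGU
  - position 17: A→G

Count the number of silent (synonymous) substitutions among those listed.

1

Codon 1: AUG (Met) → GUG (Val) — missense.
Codon 4: GUU (Val) → GUG (Val) — synonymous.
Codon 5: GGU (Gly) → CGU (Arg) — missense.
Codon 6: GAC (Asp) → GGC (Gly) — missense.
Synonymous: 1 of 4.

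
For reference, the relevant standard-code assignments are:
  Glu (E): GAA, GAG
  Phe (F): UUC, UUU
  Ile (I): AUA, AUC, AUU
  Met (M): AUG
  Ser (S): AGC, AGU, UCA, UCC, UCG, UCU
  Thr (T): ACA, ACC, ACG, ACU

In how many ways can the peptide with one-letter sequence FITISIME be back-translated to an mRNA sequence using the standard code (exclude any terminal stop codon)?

2592

Phe: 2 codons.
Ile: 3 codons.
Thr: 4 codons.
Ile: 3 codons.
Ser: 6 codons.
Ile: 3 codons.
Met: 1 codon.
Glu: 2 codons.
2 × 3 × 4 × 3 × 6 × 3 × 1 × 2 = 2592.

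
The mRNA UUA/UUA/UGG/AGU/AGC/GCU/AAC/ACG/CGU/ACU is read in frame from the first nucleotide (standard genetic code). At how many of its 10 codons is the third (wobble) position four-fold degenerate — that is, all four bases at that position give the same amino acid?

Codon 1 UUA (Leu): third position 2-fold.
Codon 2 UUA (Leu): third position 2-fold.
Codon 3 UGG (Trp): third position 1-fold.
Codon 4 AGU (Ser): third position 2-fold.
Codon 5 AGC (Ser): third position 2-fold.
Codon 6 GCU (Ala): third position 4-fold.
Codon 7 AAC (Asn): third position 2-fold.
Codon 8 ACG (Thr): third position 4-fold.
Codon 9 CGU (Arg): third position 4-fold.
Codon 10 ACU (Thr): third position 4-fold.
Four-fold degenerate third positions: 4.

4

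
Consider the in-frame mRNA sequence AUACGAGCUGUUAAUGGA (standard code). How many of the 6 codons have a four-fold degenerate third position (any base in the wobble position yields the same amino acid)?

Codon 1 AUA (Ile): third position 3-fold.
Codon 2 CGA (Arg): third position 4-fold.
Codon 3 GCU (Ala): third position 4-fold.
Codon 4 GUU (Val): third position 4-fold.
Codon 5 AAU (Asn): third position 2-fold.
Codon 6 GGA (Gly): third position 4-fold.
Four-fold degenerate third positions: 4.

4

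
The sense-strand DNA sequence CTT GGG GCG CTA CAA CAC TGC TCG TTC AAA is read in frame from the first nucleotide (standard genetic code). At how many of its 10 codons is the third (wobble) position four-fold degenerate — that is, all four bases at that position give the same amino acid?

Codon 1 CTT (Leu): third position 4-fold.
Codon 2 GGG (Gly): third position 4-fold.
Codon 3 GCG (Ala): third position 4-fold.
Codon 4 CTA (Leu): third position 4-fold.
Codon 5 CAA (Gln): third position 2-fold.
Codon 6 CAC (His): third position 2-fold.
Codon 7 TGC (Cys): third position 2-fold.
Codon 8 TCG (Ser): third position 4-fold.
Codon 9 TTC (Phe): third position 2-fold.
Codon 10 AAA (Lys): third position 2-fold.
Four-fold degenerate third positions: 5.

5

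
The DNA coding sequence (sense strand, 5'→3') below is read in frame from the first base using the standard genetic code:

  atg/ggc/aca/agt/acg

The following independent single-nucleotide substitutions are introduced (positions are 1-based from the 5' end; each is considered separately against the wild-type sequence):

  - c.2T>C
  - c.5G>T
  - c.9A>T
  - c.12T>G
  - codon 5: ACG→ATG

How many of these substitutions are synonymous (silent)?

Codon 1: ATG (Met) → ACG (Thr) — missense.
Codon 2: GGC (Gly) → GTC (Val) — missense.
Codon 3: ACA (Thr) → ACT (Thr) — synonymous.
Codon 4: AGT (Ser) → AGG (Arg) — missense.
Codon 5: ACG (Thr) → ATG (Met) — missense.
Synonymous: 1 of 5.

1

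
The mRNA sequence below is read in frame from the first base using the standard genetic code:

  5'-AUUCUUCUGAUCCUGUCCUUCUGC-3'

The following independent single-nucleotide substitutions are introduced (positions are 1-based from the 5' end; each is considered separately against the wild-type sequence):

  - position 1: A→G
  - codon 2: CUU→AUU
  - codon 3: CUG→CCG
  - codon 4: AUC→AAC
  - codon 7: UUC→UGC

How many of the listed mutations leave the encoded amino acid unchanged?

Codon 1: AUU (Ile) → GUU (Val) — missense.
Codon 2: CUU (Leu) → AUU (Ile) — missense.
Codon 3: CUG (Leu) → CCG (Pro) — missense.
Codon 4: AUC (Ile) → AAC (Asn) — missense.
Codon 7: UUC (Phe) → UGC (Cys) — missense.
Synonymous: 0 of 5.

0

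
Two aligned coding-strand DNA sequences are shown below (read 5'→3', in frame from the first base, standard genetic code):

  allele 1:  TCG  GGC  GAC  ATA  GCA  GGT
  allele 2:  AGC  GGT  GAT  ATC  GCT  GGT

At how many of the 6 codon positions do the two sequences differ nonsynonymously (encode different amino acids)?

Codon 1: TCG Ser / AGC Ser — synonymous.
Codon 2: GGC Gly / GGT Gly — synonymous.
Codon 3: GAC Asp / GAT Asp — synonymous.
Codon 4: ATA Ile / ATC Ile — synonymous.
Codon 5: GCA Ala / GCT Ala — synonymous.
Codon 6: GGT Gly / GGT Gly — identical.
Nonsynonymous differences: 0.

0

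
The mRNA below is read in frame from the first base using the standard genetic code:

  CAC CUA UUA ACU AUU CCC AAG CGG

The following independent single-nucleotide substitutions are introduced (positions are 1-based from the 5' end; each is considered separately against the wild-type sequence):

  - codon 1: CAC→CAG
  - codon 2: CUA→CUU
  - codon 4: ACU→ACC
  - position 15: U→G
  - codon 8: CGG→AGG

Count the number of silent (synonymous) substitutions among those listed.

Codon 1: CAC (His) → CAG (Gln) — missense.
Codon 2: CUA (Leu) → CUU (Leu) — synonymous.
Codon 4: ACU (Thr) → ACC (Thr) — synonymous.
Codon 5: AUU (Ile) → AUG (Met) — missense.
Codon 8: CGG (Arg) → AGG (Arg) — synonymous.
Synonymous: 3 of 5.

3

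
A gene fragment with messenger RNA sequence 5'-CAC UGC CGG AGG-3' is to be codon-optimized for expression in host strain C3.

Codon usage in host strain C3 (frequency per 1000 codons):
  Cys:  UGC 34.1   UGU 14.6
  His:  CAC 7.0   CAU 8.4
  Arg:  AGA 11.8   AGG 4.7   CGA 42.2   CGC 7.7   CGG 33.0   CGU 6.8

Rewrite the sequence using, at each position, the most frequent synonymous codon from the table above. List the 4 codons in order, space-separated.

CAU UGC CGA CGA

Codon 1 (His): best is CAU at 8.4.
Codon 2 (Cys): best is UGC at 34.1.
Codon 3 (Arg): best is CGA at 42.2.
Codon 4 (Arg): best is CGA at 42.2.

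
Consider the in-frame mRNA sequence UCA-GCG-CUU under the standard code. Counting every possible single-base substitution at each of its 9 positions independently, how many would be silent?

Codon 1 (UCA, Ser): 3 synonymous substitutions.
Codon 2 (GCG, Ala): 3 synonymous substitutions.
Codon 3 (CUU, Leu): 3 synonymous substitutions.
Total: 3 + 3 + 3 = 9.

9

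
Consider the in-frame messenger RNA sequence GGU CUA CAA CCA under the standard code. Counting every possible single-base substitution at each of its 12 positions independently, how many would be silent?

11

Codon 1 (GGU, Gly): 3 synonymous substitutions.
Codon 2 (CUA, Leu): 4 synonymous substitutions.
Codon 3 (CAA, Gln): 1 synonymous substitution.
Codon 4 (CCA, Pro): 3 synonymous substitutions.
Total: 3 + 4 + 1 + 3 = 11.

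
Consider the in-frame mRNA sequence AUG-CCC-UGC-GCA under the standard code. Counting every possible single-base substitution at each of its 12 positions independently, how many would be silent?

Codon 1 (AUG, Met): 0 synonymous substitutions.
Codon 2 (CCC, Pro): 3 synonymous substitutions.
Codon 3 (UGC, Cys): 1 synonymous substitution.
Codon 4 (GCA, Ala): 3 synonymous substitutions.
Total: 0 + 3 + 1 + 3 = 7.

7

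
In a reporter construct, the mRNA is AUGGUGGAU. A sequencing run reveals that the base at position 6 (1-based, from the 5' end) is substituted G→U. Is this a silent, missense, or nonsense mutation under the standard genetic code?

Position 6 falls in codon 2: GUG → Val.
After the substitution the codon is GUU → Val.
Both encode Val, so the change is synonymous.

silent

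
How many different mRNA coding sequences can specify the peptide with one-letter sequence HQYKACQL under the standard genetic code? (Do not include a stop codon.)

1536

His: 2 codons.
Gln: 2 codons.
Tyr: 2 codons.
Lys: 2 codons.
Ala: 4 codons.
Cys: 2 codons.
Gln: 2 codons.
Leu: 6 codons.
2 × 2 × 2 × 2 × 4 × 2 × 2 × 6 = 1536.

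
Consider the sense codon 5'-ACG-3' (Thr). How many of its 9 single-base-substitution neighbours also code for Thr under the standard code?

3

Position 1: none → 0 synonymous.
Position 2: none → 0 synonymous.
Position 3: ACU, ACC, ACA → 3 synonymous.
Total: 0 + 0 + 3 = 3.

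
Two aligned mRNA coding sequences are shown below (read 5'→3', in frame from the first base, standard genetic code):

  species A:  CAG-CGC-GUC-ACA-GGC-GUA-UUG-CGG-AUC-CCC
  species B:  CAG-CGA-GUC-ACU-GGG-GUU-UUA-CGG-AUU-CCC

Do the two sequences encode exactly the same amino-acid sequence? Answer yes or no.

Codon 1: CAG Gln / CAG Gln — identical.
Codon 2: CGC Arg / CGA Arg — synonymous.
Codon 3: GUC Val / GUC Val — identical.
Codon 4: ACA Thr / ACU Thr — synonymous.
Codon 5: GGC Gly / GGG Gly — synonymous.
Codon 6: GUA Val / GUU Val — synonymous.
Codon 7: UUG Leu / UUA Leu — synonymous.
Codon 8: CGG Arg / CGG Arg — identical.
Codon 9: AUC Ile / AUU Ile — synonymous.
Codon 10: CCC Pro / CCC Pro — identical.
Nonsynonymous differences: 0 → same protein.

yes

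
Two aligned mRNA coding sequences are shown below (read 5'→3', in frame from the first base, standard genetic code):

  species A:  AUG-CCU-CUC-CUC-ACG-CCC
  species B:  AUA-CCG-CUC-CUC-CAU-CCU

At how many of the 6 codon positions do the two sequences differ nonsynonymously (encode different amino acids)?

Codon 1: AUG Met / AUA Ile — nonsynonymous.
Codon 2: CCU Pro / CCG Pro — synonymous.
Codon 3: CUC Leu / CUC Leu — identical.
Codon 4: CUC Leu / CUC Leu — identical.
Codon 5: ACG Thr / CAU His — nonsynonymous.
Codon 6: CCC Pro / CCU Pro — synonymous.
Nonsynonymous differences: 2.

2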